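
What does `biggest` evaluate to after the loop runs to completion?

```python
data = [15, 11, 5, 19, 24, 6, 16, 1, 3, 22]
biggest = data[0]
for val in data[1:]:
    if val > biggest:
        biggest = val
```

Let's trace through this code step by step.

Initialize: data = [15, 11, 5, 19, 24, 6, 16, 1, 3, 22]
Initialize: biggest = 15
Entering loop: for val in data[1:]:
After iteration 1: val = 11, biggest = 15
After iteration 2: val = 5, biggest = 15
After iteration 3: val = 19, biggest = 19
After iteration 4: val = 24, biggest = 24
After iteration 5: val = 6, biggest = 24
After iteration 6: val = 16, biggest = 24
After iteration 7: val = 1, biggest = 24
After iteration 8: val = 3, biggest = 24
After iteration 9: val = 22, biggest = 24
Loop ends.

Final answer: 24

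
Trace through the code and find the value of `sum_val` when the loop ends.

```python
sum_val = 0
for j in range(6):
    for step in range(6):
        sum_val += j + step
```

Let's trace through this code step by step.

Initialize: sum_val = 0
Entering loop: for j in range(6):
After iteration 1: j = 0, sum_val = 15
After iteration 2: j = 1, sum_val = 36
After iteration 3: j = 2, sum_val = 63
After iteration 4: j = 3, sum_val = 96
After iteration 5: j = 4, sum_val = 135
After iteration 6: j = 5, sum_val = 180
Loop ends.

Final answer: 180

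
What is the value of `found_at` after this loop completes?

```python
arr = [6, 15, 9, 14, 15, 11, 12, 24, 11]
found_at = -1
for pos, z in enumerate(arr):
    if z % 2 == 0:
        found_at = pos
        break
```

Let's trace through this code step by step.

Initialize: arr = [6, 15, 9, 14, 15, 11, 12, 24, 11]
Initialize: found_at = -1
Entering loop: for pos, z in enumerate(arr):
After iteration 1: pos = 0, z = 6, found_at = 0
Loop ends.

Final answer: 0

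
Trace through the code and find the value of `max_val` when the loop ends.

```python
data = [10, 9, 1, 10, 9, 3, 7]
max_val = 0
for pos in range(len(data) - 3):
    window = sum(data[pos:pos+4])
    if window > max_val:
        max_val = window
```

Let's trace through this code step by step.

Initialize: data = [10, 9, 1, 10, 9, 3, 7]
Initialize: max_val = 0
Entering loop: for pos in range(len(data) - 3):
After iteration 1: pos = 0, max_val = 30, window = 30
After iteration 2: pos = 1, max_val = 30, window = 29
After iteration 3: pos = 2, max_val = 30, window = 23
After iteration 4: pos = 3, max_val = 30, window = 29
Loop ends.

Final answer: 30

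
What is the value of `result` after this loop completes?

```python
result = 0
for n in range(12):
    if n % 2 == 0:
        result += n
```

Let's trace through this code step by step.

Initialize: result = 0
Entering loop: for n in range(12):
After iteration 1: n = 0, result = 0
After iteration 2: n = 1, result = 0
After iteration 3: n = 2, result = 2
After iteration 4: n = 3, result = 2
After iteration 5: n = 4, result = 6
After iteration 6: n = 5, result = 6
After iteration 7: n = 6, result = 12
After iteration 8: n = 7, result = 12
After iteration 9: n = 8, result = 20
After iteration 10: n = 9, result = 20
After iteration 11: n = 10, result = 30
After iteration 12: n = 11, result = 30
Loop ends.

Final answer: 30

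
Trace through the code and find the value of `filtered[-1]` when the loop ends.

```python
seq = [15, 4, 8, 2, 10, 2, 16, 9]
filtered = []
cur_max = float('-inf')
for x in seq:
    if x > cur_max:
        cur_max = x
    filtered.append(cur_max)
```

Let's trace through this code step by step.

Initialize: seq = [15, 4, 8, 2, 10, 2, 16, 9]
Initialize: filtered = []
Initialize: cur_max = -inf
Entering loop: for x in seq:
After iteration 1: x = 15, filtered = [15], cur_max = 15
After iteration 2: x = 4, filtered = [15, 15], cur_max = 15
After iteration 3: x = 8, filtered = [15, 15, 15], cur_max = 15
After iteration 4: x = 2, filtered = [15, 15, 15, 15], cur_max = 15
After iteration 5: x = 10, filtered = [15, 15, 15, 15, 15], cur_max = 15
After iteration 6: x = 2, filtered = [15, 15, 15, 15, 15, 15], cur_max = 15
After iteration 7: x = 16, filtered = [15, 15, 15, 15, 15, 15, 16], cur_max = 16
After iteration 8: x = 9, filtered = [15, 15, 15, 15, 15, 15, 16, 16], cur_max = 16
Loop ends.
filtered[-1] = 16

Final answer: 16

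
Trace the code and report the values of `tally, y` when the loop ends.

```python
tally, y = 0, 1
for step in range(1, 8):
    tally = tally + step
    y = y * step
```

Let's trace through this code step by step.

Initialize: tally = 0
Initialize: y = 1
Entering loop: for step in range(1, 8):
After iteration 1: step = 1, tally = 1, y = 1
After iteration 2: step = 2, tally = 3, y = 2
After iteration 3: step = 3, tally = 6, y = 6
After iteration 4: step = 4, tally = 10, y = 24
After iteration 5: step = 5, tally = 15, y = 120
After iteration 6: step = 6, tally = 21, y = 720
After iteration 7: step = 7, tally = 28, y = 5040
Loop ends.

Final answer: 28, 5040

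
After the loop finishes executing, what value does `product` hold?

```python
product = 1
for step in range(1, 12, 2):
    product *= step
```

Let's trace through this code step by step.

Initialize: product = 1
Entering loop: for step in range(1, 12, 2):
After iteration 1: step = 1, product = 1
After iteration 2: step = 3, product = 3
After iteration 3: step = 5, product = 15
After iteration 4: step = 7, product = 105
After iteration 5: step = 9, product = 945
After iteration 6: step = 11, product = 10395
Loop ends.

Final answer: 10395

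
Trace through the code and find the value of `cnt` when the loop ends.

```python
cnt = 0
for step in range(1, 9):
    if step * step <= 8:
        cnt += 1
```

Let's trace through this code step by step.

Initialize: cnt = 0
Entering loop: for step in range(1, 9):
After iteration 1: step = 1, cnt = 1
After iteration 2: step = 2, cnt = 2
After iteration 3: step = 3, cnt = 2
After iteration 4: step = 4, cnt = 2
After iteration 5: step = 5, cnt = 2
After iteration 6: step = 6, cnt = 2
After iteration 7: step = 7, cnt = 2
After iteration 8: step = 8, cnt = 2
Loop ends.

Final answer: 2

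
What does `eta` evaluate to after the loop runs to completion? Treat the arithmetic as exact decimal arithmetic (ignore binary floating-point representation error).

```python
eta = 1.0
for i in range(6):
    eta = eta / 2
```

Let's trace through this code step by step.

Initialize: eta = 1.0
Entering loop: for i in range(6):
After iteration 1: i = 0, eta = 0.5
After iteration 2: i = 1, eta = 0.25
After iteration 3: i = 2, eta = 0.125
After iteration 4: i = 3, eta = 0.0625
After iteration 5: i = 4, eta = 0.03125
After iteration 6: i = 5, eta = 0.015625
Loop ends.

Final answer: 0.015625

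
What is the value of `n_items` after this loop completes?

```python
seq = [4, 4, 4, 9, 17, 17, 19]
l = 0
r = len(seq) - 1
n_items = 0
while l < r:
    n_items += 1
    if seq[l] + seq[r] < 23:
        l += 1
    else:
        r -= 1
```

Let's trace through this code step by step.

Initialize: seq = [4, 4, 4, 9, 17, 17, 19]
Initialize: l = 0
Initialize: r = 6
Initialize: n_items = 0
Entering loop: while l < r:
After iteration 1: l = 0, r = 5, n_items = 1
After iteration 2: l = 1, r = 5, n_items = 2
After iteration 3: l = 2, r = 5, n_items = 3
After iteration 4: l = 3, r = 5, n_items = 4
After iteration 5: l = 3, r = 4, n_items = 5
After iteration 6: l = 3, r = 3, n_items = 6
Loop ends.

Final answer: 6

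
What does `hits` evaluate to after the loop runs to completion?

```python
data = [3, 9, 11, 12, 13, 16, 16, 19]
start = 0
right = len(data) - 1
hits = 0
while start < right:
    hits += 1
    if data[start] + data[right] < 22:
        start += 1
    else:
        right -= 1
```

Let's trace through this code step by step.

Initialize: data = [3, 9, 11, 12, 13, 16, 16, 19]
Initialize: start = 0
Initialize: right = 7
Initialize: hits = 0
Entering loop: while start < right:
After iteration 1: start = 0, right = 6, hits = 1
After iteration 2: start = 1, right = 6, hits = 2
After iteration 3: start = 1, right = 5, hits = 3
After iteration 4: start = 1, right = 4, hits = 4
After iteration 5: start = 1, right = 3, hits = 5
After iteration 6: start = 2, right = 3, hits = 6
After iteration 7: start = 2, right = 2, hits = 7
Loop ends.

Final answer: 7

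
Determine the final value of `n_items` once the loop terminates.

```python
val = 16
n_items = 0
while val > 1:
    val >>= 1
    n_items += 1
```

Let's trace through this code step by step.

Initialize: val = 16
Initialize: n_items = 0
Entering loop: while val > 1:
After iteration 1: val = 8, n_items = 1
After iteration 2: val = 4, n_items = 2
After iteration 3: val = 2, n_items = 3
After iteration 4: val = 1, n_items = 4
Loop ends.

Final answer: 4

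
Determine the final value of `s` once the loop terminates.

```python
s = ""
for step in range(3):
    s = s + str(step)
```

Let's trace through this code step by step.

Initialize: s = ''
Entering loop: for step in range(3):
After iteration 1: step = 0, s = '0'
After iteration 2: step = 1, s = '01'
After iteration 3: step = 2, s = '012'
Loop ends.

Final answer: '012'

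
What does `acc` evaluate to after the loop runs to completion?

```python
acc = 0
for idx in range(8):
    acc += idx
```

Let's trace through this code step by step.

Initialize: acc = 0
Entering loop: for idx in range(8):
After iteration 1: idx = 0, acc = 0
After iteration 2: idx = 1, acc = 1
After iteration 3: idx = 2, acc = 3
After iteration 4: idx = 3, acc = 6
After iteration 5: idx = 4, acc = 10
After iteration 6: idx = 5, acc = 15
After iteration 7: idx = 6, acc = 21
After iteration 8: idx = 7, acc = 28
Loop ends.

Final answer: 28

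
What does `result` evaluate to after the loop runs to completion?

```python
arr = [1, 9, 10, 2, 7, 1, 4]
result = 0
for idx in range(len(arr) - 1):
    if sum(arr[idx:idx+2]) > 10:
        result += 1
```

Let's trace through this code step by step.

Initialize: arr = [1, 9, 10, 2, 7, 1, 4]
Initialize: result = 0
Entering loop: for idx in range(len(arr) - 1):
After iteration 1: idx = 0, result = 0
After iteration 2: idx = 1, result = 1
After iteration 3: idx = 2, result = 2
After iteration 4: idx = 3, result = 2
After iteration 5: idx = 4, result = 2
After iteration 6: idx = 5, result = 2
Loop ends.

Final answer: 2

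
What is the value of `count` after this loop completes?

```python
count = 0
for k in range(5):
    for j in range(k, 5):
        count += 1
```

Let's trace through this code step by step.

Initialize: count = 0
Entering loop: for k in range(5):
After iteration 1: k = 0, count = 5
After iteration 2: k = 1, count = 9
After iteration 3: k = 2, count = 12
After iteration 4: k = 3, count = 14
After iteration 5: k = 4, count = 15
Loop ends.

Final answer: 15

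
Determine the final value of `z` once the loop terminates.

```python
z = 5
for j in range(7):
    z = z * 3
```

Let's trace through this code step by step.

Initialize: z = 5
Entering loop: for j in range(7):
After iteration 1: j = 0, z = 15
After iteration 2: j = 1, z = 45
After iteration 3: j = 2, z = 135
After iteration 4: j = 3, z = 405
After iteration 5: j = 4, z = 1215
After iteration 6: j = 5, z = 3645
After iteration 7: j = 6, z = 10935
Loop ends.

Final answer: 10935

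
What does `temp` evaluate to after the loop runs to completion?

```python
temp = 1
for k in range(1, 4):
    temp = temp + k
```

Let's trace through this code step by step.

Initialize: temp = 1
Entering loop: for k in range(1, 4):
After iteration 1: k = 1, temp = 2
After iteration 2: k = 2, temp = 4
After iteration 3: k = 3, temp = 7
Loop ends.

Final answer: 7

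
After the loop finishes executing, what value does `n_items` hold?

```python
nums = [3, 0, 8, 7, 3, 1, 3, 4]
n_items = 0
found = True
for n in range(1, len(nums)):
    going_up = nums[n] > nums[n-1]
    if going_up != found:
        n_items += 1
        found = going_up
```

Let's trace through this code step by step.

Initialize: nums = [3, 0, 8, 7, 3, 1, 3, 4]
Initialize: n_items = 0
Initialize: found = True
Entering loop: for n in range(1, len(nums)):
After iteration 1: n = 1, n_items = 1, found = False, going_up = False
After iteration 2: n = 2, n_items = 2, found = True, going_up = True
After iteration 3: n = 3, n_items = 3, found = False, going_up = False
After iteration 4: n = 4, n_items = 3, found = False, going_up = False
After iteration 5: n = 5, n_items = 3, found = False, going_up = False
After iteration 6: n = 6, n_items = 4, found = True, going_up = True
After iteration 7: n = 7, n_items = 4, found = True, going_up = True
Loop ends.

Final answer: 4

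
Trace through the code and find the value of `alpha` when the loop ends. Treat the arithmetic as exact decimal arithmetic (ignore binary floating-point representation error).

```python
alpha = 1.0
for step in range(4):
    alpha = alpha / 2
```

Let's trace through this code step by step.

Initialize: alpha = 1.0
Entering loop: for step in range(4):
After iteration 1: step = 0, alpha = 0.5
After iteration 2: step = 1, alpha = 0.25
After iteration 3: step = 2, alpha = 0.125
After iteration 4: step = 3, alpha = 0.0625
Loop ends.

Final answer: 0.0625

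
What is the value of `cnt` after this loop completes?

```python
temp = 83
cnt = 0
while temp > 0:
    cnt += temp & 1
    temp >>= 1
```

Let's trace through this code step by step.

Initialize: temp = 83
Initialize: cnt = 0
Entering loop: while temp > 0:
After iteration 1: temp = 41, cnt = 1
After iteration 2: temp = 20, cnt = 2
After iteration 3: temp = 10, cnt = 2
After iteration 4: temp = 5, cnt = 2
After iteration 5: temp = 2, cnt = 3
After iteration 6: temp = 1, cnt = 3
After iteration 7: temp = 0, cnt = 4
Loop ends.

Final answer: 4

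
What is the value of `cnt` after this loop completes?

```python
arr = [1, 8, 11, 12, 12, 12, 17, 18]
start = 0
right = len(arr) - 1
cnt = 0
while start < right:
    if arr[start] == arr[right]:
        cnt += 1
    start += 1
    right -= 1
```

Let's trace through this code step by step.

Initialize: arr = [1, 8, 11, 12, 12, 12, 17, 18]
Initialize: start = 0
Initialize: right = 7
Initialize: cnt = 0
Entering loop: while start < right:
After iteration 1: start = 1, right = 6, cnt = 0
After iteration 2: start = 2, right = 5, cnt = 0
After iteration 3: start = 3, right = 4, cnt = 0
After iteration 4: start = 4, right = 3, cnt = 1
Loop ends.

Final answer: 1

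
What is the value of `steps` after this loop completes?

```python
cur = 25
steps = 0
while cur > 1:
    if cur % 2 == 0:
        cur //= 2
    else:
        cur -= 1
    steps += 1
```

Let's trace through this code step by step.

Initialize: cur = 25
Initialize: steps = 0
Entering loop: while cur > 1:
After iteration 1: cur = 24, steps = 1
After iteration 2: cur = 12, steps = 2
After iteration 3: cur = 6, steps = 3
After iteration 4: cur = 3, steps = 4
After iteration 5: cur = 2, steps = 5
After iteration 6: cur = 1, steps = 6
Loop ends.

Final answer: 6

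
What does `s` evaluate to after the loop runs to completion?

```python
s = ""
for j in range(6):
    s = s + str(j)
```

Let's trace through this code step by step.

Initialize: s = ''
Entering loop: for j in range(6):
After iteration 1: j = 0, s = '0'
After iteration 2: j = 1, s = '01'
After iteration 3: j = 2, s = '012'
After iteration 4: j = 3, s = '0123'
After iteration 5: j = 4, s = '01234'
After iteration 6: j = 5, s = '012345'
Loop ends.

Final answer: '012345'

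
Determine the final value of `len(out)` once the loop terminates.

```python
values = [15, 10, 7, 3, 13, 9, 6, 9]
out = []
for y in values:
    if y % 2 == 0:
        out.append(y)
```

Let's trace through this code step by step.

Initialize: values = [15, 10, 7, 3, 13, 9, 6, 9]
Initialize: out = []
Entering loop: for y in values:
After iteration 1: y = 15, out = []
After iteration 2: y = 10, out = [10]
After iteration 3: y = 7, out = [10]
After iteration 4: y = 3, out = [10]
After iteration 5: y = 13, out = [10]
After iteration 6: y = 9, out = [10]
After iteration 7: y = 6, out = [10, 6]
After iteration 8: y = 9, out = [10, 6]
Loop ends.
len(out) = 2

Final answer: 2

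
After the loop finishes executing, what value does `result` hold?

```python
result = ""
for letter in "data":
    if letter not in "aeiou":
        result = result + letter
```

Let's trace through this code step by step.

Initialize: result = ''
Entering loop: for letter in "data":
After iteration 1: letter = 'd', result = 'd'
After iteration 2: letter = 'a', result = 'd'
After iteration 3: letter = 't', result = 'dt'
After iteration 4: letter = 'a', result = 'dt'
Loop ends.

Final answer: 'dt'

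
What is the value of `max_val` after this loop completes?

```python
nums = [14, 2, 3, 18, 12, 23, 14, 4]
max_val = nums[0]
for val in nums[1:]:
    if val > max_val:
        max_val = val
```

Let's trace through this code step by step.

Initialize: nums = [14, 2, 3, 18, 12, 23, 14, 4]
Initialize: max_val = 14
Entering loop: for val in nums[1:]:
After iteration 1: val = 2, max_val = 14
After iteration 2: val = 3, max_val = 14
After iteration 3: val = 18, max_val = 18
After iteration 4: val = 12, max_val = 18
After iteration 5: val = 23, max_val = 23
After iteration 6: val = 14, max_val = 23
After iteration 7: val = 4, max_val = 23
Loop ends.

Final answer: 23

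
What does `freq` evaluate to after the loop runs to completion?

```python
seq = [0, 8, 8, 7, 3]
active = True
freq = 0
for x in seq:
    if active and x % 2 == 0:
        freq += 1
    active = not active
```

Let's trace through this code step by step.

Initialize: seq = [0, 8, 8, 7, 3]
Initialize: active = True
Initialize: freq = 0
Entering loop: for x in seq:
After iteration 1: x = 0, active = False, freq = 1
After iteration 2: x = 8, active = True, freq = 1
After iteration 3: x = 8, active = False, freq = 2
After iteration 4: x = 7, active = True, freq = 2
After iteration 5: x = 3, active = False, freq = 2
Loop ends.

Final answer: 2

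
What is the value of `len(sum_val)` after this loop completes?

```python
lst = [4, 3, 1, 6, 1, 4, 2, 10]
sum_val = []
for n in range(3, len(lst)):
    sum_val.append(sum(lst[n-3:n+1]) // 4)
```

Let's trace through this code step by step.

Initialize: lst = [4, 3, 1, 6, 1, 4, 2, 10]
Initialize: sum_val = []
Entering loop: for n in range(3, len(lst)):
After iteration 1: n = 3, sum_val = [3]
After iteration 2: n = 4, sum_val = [3, 2]
After iteration 3: n = 5, sum_val = [3, 2, 3]
After iteration 4: n = 6, sum_val = [3, 2, 3, 3]
After iteration 5: n = 7, sum_val = [3, 2, 3, 3, 4]
Loop ends.
len(sum_val) = 5

Final answer: 5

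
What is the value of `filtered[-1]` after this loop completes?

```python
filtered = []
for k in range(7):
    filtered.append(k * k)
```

Let's trace through this code step by step.

Initialize: filtered = []
Entering loop: for k in range(7):
After iteration 1: k = 0, filtered = [0]
After iteration 2: k = 1, filtered = [0, 1]
After iteration 3: k = 2, filtered = [0, 1, 4]
After iteration 4: k = 3, filtered = [0, 1, 4, 9]
After iteration 5: k = 4, filtered = [0, 1, 4, 9, 16]
After iteration 6: k = 5, filtered = [0, 1, 4, 9, 16, 25]
After iteration 7: k = 6, filtered = [0, 1, 4, 9, 16, 25, 36]
Loop ends.
filtered[-1] = 36

Final answer: 36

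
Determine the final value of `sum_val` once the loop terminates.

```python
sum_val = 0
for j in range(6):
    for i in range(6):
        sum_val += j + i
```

Let's trace through this code step by step.

Initialize: sum_val = 0
Entering loop: for j in range(6):
After iteration 1: j = 0, sum_val = 15
After iteration 2: j = 1, sum_val = 36
After iteration 3: j = 2, sum_val = 63
After iteration 4: j = 3, sum_val = 96
After iteration 5: j = 4, sum_val = 135
After iteration 6: j = 5, sum_val = 180
Loop ends.

Final answer: 180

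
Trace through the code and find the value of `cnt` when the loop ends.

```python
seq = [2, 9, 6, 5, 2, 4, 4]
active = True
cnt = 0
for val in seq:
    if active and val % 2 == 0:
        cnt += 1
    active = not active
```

Let's trace through this code step by step.

Initialize: seq = [2, 9, 6, 5, 2, 4, 4]
Initialize: active = True
Initialize: cnt = 0
Entering loop: for val in seq:
After iteration 1: val = 2, active = False, cnt = 1
After iteration 2: val = 9, active = True, cnt = 1
After iteration 3: val = 6, active = False, cnt = 2
After iteration 4: val = 5, active = True, cnt = 2
After iteration 5: val = 2, active = False, cnt = 3
After iteration 6: val = 4, active = True, cnt = 3
After iteration 7: val = 4, active = False, cnt = 4
Loop ends.

Final answer: 4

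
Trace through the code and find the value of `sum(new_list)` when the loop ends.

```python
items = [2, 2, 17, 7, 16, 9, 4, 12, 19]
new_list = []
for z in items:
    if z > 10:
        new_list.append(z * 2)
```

Let's trace through this code step by step.

Initialize: items = [2, 2, 17, 7, 16, 9, 4, 12, 19]
Initialize: new_list = []
Entering loop: for z in items:
After iteration 1: z = 2, new_list = []
After iteration 2: z = 2, new_list = []
After iteration 3: z = 17, new_list = [34]
After iteration 4: z = 7, new_list = [34]
After iteration 5: z = 16, new_list = [34, 32]
After iteration 6: z = 9, new_list = [34, 32]
After iteration 7: z = 4, new_list = [34, 32]
After iteration 8: z = 12, new_list = [34, 32, 24]
After iteration 9: z = 19, new_list = [34, 32, 24, 38]
Loop ends.
sum(new_list) = 128

Final answer: 128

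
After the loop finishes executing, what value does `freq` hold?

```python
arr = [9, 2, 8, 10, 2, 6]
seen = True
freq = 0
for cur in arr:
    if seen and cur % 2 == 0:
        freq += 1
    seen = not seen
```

Let's trace through this code step by step.

Initialize: arr = [9, 2, 8, 10, 2, 6]
Initialize: seen = True
Initialize: freq = 0
Entering loop: for cur in arr:
After iteration 1: cur = 9, seen = False, freq = 0
After iteration 2: cur = 2, seen = True, freq = 0
After iteration 3: cur = 8, seen = False, freq = 1
After iteration 4: cur = 10, seen = True, freq = 1
After iteration 5: cur = 2, seen = False, freq = 2
After iteration 6: cur = 6, seen = True, freq = 2
Loop ends.

Final answer: 2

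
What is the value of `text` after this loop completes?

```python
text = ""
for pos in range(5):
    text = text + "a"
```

Let's trace through this code step by step.

Initialize: text = ''
Entering loop: for pos in range(5):
After iteration 1: pos = 0, text = 'a'
After iteration 2: pos = 1, text = 'aa'
After iteration 3: pos = 2, text = 'aaa'
After iteration 4: pos = 3, text = 'aaaa'
After iteration 5: pos = 4, text = 'aaaaa'
Loop ends.

Final answer: 'aaaaa'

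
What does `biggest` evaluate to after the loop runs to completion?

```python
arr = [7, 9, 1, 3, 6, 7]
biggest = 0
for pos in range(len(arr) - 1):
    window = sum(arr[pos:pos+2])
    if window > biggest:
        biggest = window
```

Let's trace through this code step by step.

Initialize: arr = [7, 9, 1, 3, 6, 7]
Initialize: biggest = 0
Entering loop: for pos in range(len(arr) - 1):
After iteration 1: pos = 0, biggest = 16, window = 16
After iteration 2: pos = 1, biggest = 16, window = 10
After iteration 3: pos = 2, biggest = 16, window = 4
After iteration 4: pos = 3, biggest = 16, window = 9
After iteration 5: pos = 4, biggest = 16, window = 13
Loop ends.

Final answer: 16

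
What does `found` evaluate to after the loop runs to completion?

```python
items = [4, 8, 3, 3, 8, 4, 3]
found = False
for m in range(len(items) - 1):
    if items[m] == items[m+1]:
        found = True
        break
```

Let's trace through this code step by step.

Initialize: items = [4, 8, 3, 3, 8, 4, 3]
Initialize: found = False
Entering loop: for m in range(len(items) - 1):
After iteration 1: m = 0, found = False
After iteration 2: m = 1, found = False
After iteration 3: m = 2, found = True
Loop ends.

Final answer: True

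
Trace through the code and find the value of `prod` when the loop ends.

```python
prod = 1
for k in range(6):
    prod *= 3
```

Let's trace through this code step by step.

Initialize: prod = 1
Entering loop: for k in range(6):
After iteration 1: k = 0, prod = 3
After iteration 2: k = 1, prod = 9
After iteration 3: k = 2, prod = 27
After iteration 4: k = 3, prod = 81
After iteration 5: k = 4, prod = 243
After iteration 6: k = 5, prod = 729
Loop ends.

Final answer: 729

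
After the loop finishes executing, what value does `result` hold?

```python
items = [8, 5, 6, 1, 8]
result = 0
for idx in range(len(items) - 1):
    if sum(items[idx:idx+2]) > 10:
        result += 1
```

Let's trace through this code step by step.

Initialize: items = [8, 5, 6, 1, 8]
Initialize: result = 0
Entering loop: for idx in range(len(items) - 1):
After iteration 1: idx = 0, result = 1
After iteration 2: idx = 1, result = 2
After iteration 3: idx = 2, result = 2
After iteration 4: idx = 3, result = 2
Loop ends.

Final answer: 2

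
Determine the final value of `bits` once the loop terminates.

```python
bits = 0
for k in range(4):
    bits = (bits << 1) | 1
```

Let's trace through this code step by step.

Initialize: bits = 0
Entering loop: for k in range(4):
After iteration 1: k = 0, bits = 1
After iteration 2: k = 1, bits = 3
After iteration 3: k = 2, bits = 7
After iteration 4: k = 3, bits = 15
Loop ends.

Final answer: 15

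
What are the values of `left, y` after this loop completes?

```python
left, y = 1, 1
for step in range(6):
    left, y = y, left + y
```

Let's trace through this code step by step.

Initialize: left = 1
Initialize: y = 1
Entering loop: for step in range(6):
After iteration 1: step = 0, left = 1, y = 2
After iteration 2: step = 1, left = 2, y = 3
After iteration 3: step = 2, left = 3, y = 5
After iteration 4: step = 3, left = 5, y = 8
After iteration 5: step = 4, left = 8, y = 13
After iteration 6: step = 5, left = 13, y = 21
Loop ends.

Final answer: 13, 21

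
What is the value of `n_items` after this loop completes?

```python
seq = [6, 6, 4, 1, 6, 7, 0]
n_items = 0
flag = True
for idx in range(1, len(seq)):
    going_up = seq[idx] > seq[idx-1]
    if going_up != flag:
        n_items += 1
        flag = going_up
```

Let's trace through this code step by step.

Initialize: seq = [6, 6, 4, 1, 6, 7, 0]
Initialize: n_items = 0
Initialize: flag = True
Entering loop: for idx in range(1, len(seq)):
After iteration 1: idx = 1, n_items = 1, flag = False, going_up = False
After iteration 2: idx = 2, n_items = 1, flag = False, going_up = False
After iteration 3: idx = 3, n_items = 1, flag = False, going_up = False
After iteration 4: idx = 4, n_items = 2, flag = True, going_up = True
After iteration 5: idx = 5, n_items = 2, flag = True, going_up = True
After iteration 6: idx = 6, n_items = 3, flag = False, going_up = False
Loop ends.

Final answer: 3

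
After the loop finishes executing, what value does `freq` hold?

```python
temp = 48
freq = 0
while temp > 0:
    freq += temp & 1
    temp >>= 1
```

Let's trace through this code step by step.

Initialize: temp = 48
Initialize: freq = 0
Entering loop: while temp > 0:
After iteration 1: temp = 24, freq = 0
After iteration 2: temp = 12, freq = 0
After iteration 3: temp = 6, freq = 0
After iteration 4: temp = 3, freq = 0
After iteration 5: temp = 1, freq = 1
After iteration 6: temp = 0, freq = 2
Loop ends.

Final answer: 2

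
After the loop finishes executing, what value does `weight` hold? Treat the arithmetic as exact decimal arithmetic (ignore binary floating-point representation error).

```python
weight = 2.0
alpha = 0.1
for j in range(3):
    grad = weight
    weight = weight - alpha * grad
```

Let's trace through this code step by step.

Initialize: weight = 2.0
Initialize: alpha = 0.1
Entering loop: for j in range(3):
After iteration 1: j = 0, weight = 1.8, grad = 2.0
After iteration 2: j = 1, weight = 1.62, grad = 1.8
After iteration 3: j = 2, weight = 1.458, grad = 1.62
Loop ends.

Final answer: 1.458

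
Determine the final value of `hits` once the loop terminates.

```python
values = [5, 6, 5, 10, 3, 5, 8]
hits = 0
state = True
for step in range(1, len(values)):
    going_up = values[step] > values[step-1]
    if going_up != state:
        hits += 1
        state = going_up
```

Let's trace through this code step by step.

Initialize: values = [5, 6, 5, 10, 3, 5, 8]
Initialize: hits = 0
Initialize: state = True
Entering loop: for step in range(1, len(values)):
After iteration 1: step = 1, hits = 0, state = True, going_up = True
After iteration 2: step = 2, hits = 1, state = False, going_up = False
After iteration 3: step = 3, hits = 2, state = True, going_up = True
After iteration 4: step = 4, hits = 3, state = False, going_up = False
After iteration 5: step = 5, hits = 4, state = True, going_up = True
After iteration 6: step = 6, hits = 4, state = True, going_up = True
Loop ends.

Final answer: 4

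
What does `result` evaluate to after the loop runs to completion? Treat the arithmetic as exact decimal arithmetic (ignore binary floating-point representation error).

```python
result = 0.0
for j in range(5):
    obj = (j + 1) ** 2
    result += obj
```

Let's trace through this code step by step.

Initialize: result = 0.0
Entering loop: for j in range(5):
After iteration 1: j = 0, result = 1.0, obj = 1
After iteration 2: j = 1, result = 5.0, obj = 4
After iteration 3: j = 2, result = 14.0, obj = 9
After iteration 4: j = 3, result = 30.0, obj = 16
After iteration 5: j = 4, result = 55.0, obj = 25
Loop ends.

Final answer: 55.0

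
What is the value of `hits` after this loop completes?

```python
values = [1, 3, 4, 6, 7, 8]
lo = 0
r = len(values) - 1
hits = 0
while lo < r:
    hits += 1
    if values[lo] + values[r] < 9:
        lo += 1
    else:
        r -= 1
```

Let's trace through this code step by step.

Initialize: values = [1, 3, 4, 6, 7, 8]
Initialize: lo = 0
Initialize: r = 5
Initialize: hits = 0
Entering loop: while lo < r:
After iteration 1: lo = 0, r = 4, hits = 1
After iteration 2: lo = 1, r = 4, hits = 2
After iteration 3: lo = 1, r = 3, hits = 3
After iteration 4: lo = 1, r = 2, hits = 4
After iteration 5: lo = 2, r = 2, hits = 5
Loop ends.

Final answer: 5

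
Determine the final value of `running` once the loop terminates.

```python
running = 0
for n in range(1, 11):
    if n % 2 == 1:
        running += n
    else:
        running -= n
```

Let's trace through this code step by step.

Initialize: running = 0
Entering loop: for n in range(1, 11):
After iteration 1: n = 1, running = 1
After iteration 2: n = 2, running = -1
After iteration 3: n = 3, running = 2
After iteration 4: n = 4, running = -2
After iteration 5: n = 5, running = 3
After iteration 6: n = 6, running = -3
After iteration 7: n = 7, running = 4
After iteration 8: n = 8, running = -4
After iteration 9: n = 9, running = 5
After iteration 10: n = 10, running = -5
Loop ends.

Final answer: -5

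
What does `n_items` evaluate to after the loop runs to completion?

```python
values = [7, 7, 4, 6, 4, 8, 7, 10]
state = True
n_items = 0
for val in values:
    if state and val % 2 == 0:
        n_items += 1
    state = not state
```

Let's trace through this code step by step.

Initialize: values = [7, 7, 4, 6, 4, 8, 7, 10]
Initialize: state = True
Initialize: n_items = 0
Entering loop: for val in values:
After iteration 1: val = 7, state = False, n_items = 0
After iteration 2: val = 7, state = True, n_items = 0
After iteration 3: val = 4, state = False, n_items = 1
After iteration 4: val = 6, state = True, n_items = 1
After iteration 5: val = 4, state = False, n_items = 2
After iteration 6: val = 8, state = True, n_items = 2
After iteration 7: val = 7, state = False, n_items = 2
After iteration 8: val = 10, state = True, n_items = 2
Loop ends.

Final answer: 2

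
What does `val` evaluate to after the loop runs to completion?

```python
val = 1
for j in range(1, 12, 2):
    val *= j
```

Let's trace through this code step by step.

Initialize: val = 1
Entering loop: for j in range(1, 12, 2):
After iteration 1: j = 1, val = 1
After iteration 2: j = 3, val = 3
After iteration 3: j = 5, val = 15
After iteration 4: j = 7, val = 105
After iteration 5: j = 9, val = 945
After iteration 6: j = 11, val = 10395
Loop ends.

Final answer: 10395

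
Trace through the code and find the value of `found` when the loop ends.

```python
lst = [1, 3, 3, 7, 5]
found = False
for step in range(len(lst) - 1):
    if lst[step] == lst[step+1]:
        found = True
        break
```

Let's trace through this code step by step.

Initialize: lst = [1, 3, 3, 7, 5]
Initialize: found = False
Entering loop: for step in range(len(lst) - 1):
After iteration 1: step = 0, found = False
After iteration 2: step = 1, found = True
Loop ends.

Final answer: True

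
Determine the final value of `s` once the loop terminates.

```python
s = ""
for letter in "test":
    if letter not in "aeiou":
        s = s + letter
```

Let's trace through this code step by step.

Initialize: s = ''
Entering loop: for letter in "test":
After iteration 1: letter = 't', s = 't'
After iteration 2: letter = 'e', s = 't'
After iteration 3: letter = 's', s = 'ts'
After iteration 4: letter = 't', s = 'tst'
Loop ends.

Final answer: 'tst'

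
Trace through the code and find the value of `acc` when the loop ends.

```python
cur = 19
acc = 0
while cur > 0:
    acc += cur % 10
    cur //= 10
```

Let's trace through this code step by step.

Initialize: cur = 19
Initialize: acc = 0
Entering loop: while cur > 0:
After iteration 1: cur = 1, acc = 9
After iteration 2: cur = 0, acc = 10
Loop ends.

Final answer: 10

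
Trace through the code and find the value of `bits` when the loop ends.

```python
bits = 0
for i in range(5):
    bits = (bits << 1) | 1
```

Let's trace through this code step by step.

Initialize: bits = 0
Entering loop: for i in range(5):
After iteration 1: i = 0, bits = 1
After iteration 2: i = 1, bits = 3
After iteration 3: i = 2, bits = 7
After iteration 4: i = 3, bits = 15
After iteration 5: i = 4, bits = 31
Loop ends.

Final answer: 31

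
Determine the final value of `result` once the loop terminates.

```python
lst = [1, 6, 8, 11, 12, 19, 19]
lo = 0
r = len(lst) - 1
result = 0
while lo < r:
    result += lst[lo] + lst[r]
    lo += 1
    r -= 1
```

Let's trace through this code step by step.

Initialize: lst = [1, 6, 8, 11, 12, 19, 19]
Initialize: lo = 0
Initialize: r = 6
Initialize: result = 0
Entering loop: while lo < r:
After iteration 1: lo = 1, r = 5, result = 20
After iteration 2: lo = 2, r = 4, result = 45
After iteration 3: lo = 3, r = 3, result = 65
Loop ends.

Final answer: 65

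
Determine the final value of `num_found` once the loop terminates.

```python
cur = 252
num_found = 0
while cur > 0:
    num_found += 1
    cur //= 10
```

Let's trace through this code step by step.

Initialize: cur = 252
Initialize: num_found = 0
Entering loop: while cur > 0:
After iteration 1: cur = 25, num_found = 1
After iteration 2: cur = 2, num_found = 2
After iteration 3: cur = 0, num_found = 3
Loop ends.

Final answer: 3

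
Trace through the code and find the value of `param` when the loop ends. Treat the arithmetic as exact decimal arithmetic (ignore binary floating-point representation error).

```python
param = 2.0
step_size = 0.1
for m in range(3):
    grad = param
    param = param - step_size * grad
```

Let's trace through this code step by step.

Initialize: param = 2.0
Initialize: step_size = 0.1
Entering loop: for m in range(3):
After iteration 1: m = 0, param = 1.8, grad = 2.0
After iteration 2: m = 1, param = 1.62, grad = 1.8
After iteration 3: m = 2, param = 1.458, grad = 1.62
Loop ends.

Final answer: 1.458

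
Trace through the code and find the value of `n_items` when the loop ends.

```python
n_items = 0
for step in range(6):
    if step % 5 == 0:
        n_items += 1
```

Let's trace through this code step by step.

Initialize: n_items = 0
Entering loop: for step in range(6):
After iteration 1: step = 0, n_items = 1
After iteration 2: step = 1, n_items = 1
After iteration 3: step = 2, n_items = 1
After iteration 4: step = 3, n_items = 1
After iteration 5: step = 4, n_items = 1
After iteration 6: step = 5, n_items = 2
Loop ends.

Final answer: 2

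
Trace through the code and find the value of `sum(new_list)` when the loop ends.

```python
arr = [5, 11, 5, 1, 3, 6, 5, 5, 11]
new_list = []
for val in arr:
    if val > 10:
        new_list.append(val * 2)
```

Let's trace through this code step by step.

Initialize: arr = [5, 11, 5, 1, 3, 6, 5, 5, 11]
Initialize: new_list = []
Entering loop: for val in arr:
After iteration 1: val = 5, new_list = []
After iteration 2: val = 11, new_list = [22]
After iteration 3: val = 5, new_list = [22]
After iteration 4: val = 1, new_list = [22]
After iteration 5: val = 3, new_list = [22]
After iteration 6: val = 6, new_list = [22]
After iteration 7: val = 5, new_list = [22]
After iteration 8: val = 5, new_list = [22]
After iteration 9: val = 11, new_list = [22, 22]
Loop ends.
sum(new_list) = 44

Final answer: 44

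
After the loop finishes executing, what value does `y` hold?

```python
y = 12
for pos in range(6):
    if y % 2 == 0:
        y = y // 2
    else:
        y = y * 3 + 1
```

Let's trace through this code step by step.

Initialize: y = 12
Entering loop: for pos in range(6):
After iteration 1: pos = 0, y = 6
After iteration 2: pos = 1, y = 3
After iteration 3: pos = 2, y = 10
After iteration 4: pos = 3, y = 5
After iteration 5: pos = 4, y = 16
After iteration 6: pos = 5, y = 8
Loop ends.

Final answer: 8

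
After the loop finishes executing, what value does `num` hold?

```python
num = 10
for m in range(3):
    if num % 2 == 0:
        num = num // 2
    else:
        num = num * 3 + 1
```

Let's trace through this code step by step.

Initialize: num = 10
Entering loop: for m in range(3):
After iteration 1: m = 0, num = 5
After iteration 2: m = 1, num = 16
After iteration 3: m = 2, num = 8
Loop ends.

Final answer: 8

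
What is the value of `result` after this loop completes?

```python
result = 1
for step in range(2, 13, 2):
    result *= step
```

Let's trace through this code step by step.

Initialize: result = 1
Entering loop: for step in range(2, 13, 2):
After iteration 1: step = 2, result = 2
After iteration 2: step = 4, result = 8
After iteration 3: step = 6, result = 48
After iteration 4: step = 8, result = 384
After iteration 5: step = 10, result = 3840
After iteration 6: step = 12, result = 46080
Loop ends.

Final answer: 46080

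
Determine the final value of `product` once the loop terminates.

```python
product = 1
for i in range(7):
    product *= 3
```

Let's trace through this code step by step.

Initialize: product = 1
Entering loop: for i in range(7):
After iteration 1: i = 0, product = 3
After iteration 2: i = 1, product = 9
After iteration 3: i = 2, product = 27
After iteration 4: i = 3, product = 81
After iteration 5: i = 4, product = 243
After iteration 6: i = 5, product = 729
After iteration 7: i = 6, product = 2187
Loop ends.

Final answer: 2187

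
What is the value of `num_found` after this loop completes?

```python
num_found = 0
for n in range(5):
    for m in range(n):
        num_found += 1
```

Let's trace through this code step by step.

Initialize: num_found = 0
Entering loop: for n in range(5):
After iteration 1: n = 0, num_found = 0
After iteration 2: n = 1, num_found = 1, m = 0
After iteration 3: n = 2, num_found = 3, m = 1
After iteration 4: n = 3, num_found = 6, m = 2
After iteration 5: n = 4, num_found = 10, m = 3
Loop ends.

Final answer: 10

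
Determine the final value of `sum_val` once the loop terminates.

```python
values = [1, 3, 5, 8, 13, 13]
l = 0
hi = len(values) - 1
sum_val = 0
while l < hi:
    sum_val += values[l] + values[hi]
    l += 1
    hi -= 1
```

Let's trace through this code step by step.

Initialize: values = [1, 3, 5, 8, 13, 13]
Initialize: l = 0
Initialize: hi = 5
Initialize: sum_val = 0
Entering loop: while l < hi:
After iteration 1: l = 1, hi = 4, sum_val = 14
After iteration 2: l = 2, hi = 3, sum_val = 30
After iteration 3: l = 3, hi = 2, sum_val = 43
Loop ends.

Final answer: 43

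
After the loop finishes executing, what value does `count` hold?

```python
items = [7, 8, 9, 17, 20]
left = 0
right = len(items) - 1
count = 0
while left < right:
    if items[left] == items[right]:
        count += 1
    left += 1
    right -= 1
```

Let's trace through this code step by step.

Initialize: items = [7, 8, 9, 17, 20]
Initialize: left = 0
Initialize: right = 4
Initialize: count = 0
Entering loop: while left < right:
After iteration 1: left = 1, right = 3, count = 0
After iteration 2: left = 2, right = 2, count = 0
Loop ends.

Final answer: 0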